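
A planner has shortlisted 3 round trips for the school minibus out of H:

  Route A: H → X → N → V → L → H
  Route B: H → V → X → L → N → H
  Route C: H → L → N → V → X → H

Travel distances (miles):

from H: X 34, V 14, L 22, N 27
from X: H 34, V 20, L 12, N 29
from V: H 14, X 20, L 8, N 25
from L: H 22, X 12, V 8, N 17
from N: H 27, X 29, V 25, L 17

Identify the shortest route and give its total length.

90 miles — Route B is the shortest.

Route A: 34 + 29 + 25 + 8 + 22 = 118
Route B: 14 + 20 + 12 + 17 + 27 = 90
Route C: 22 + 17 + 25 + 20 + 34 = 118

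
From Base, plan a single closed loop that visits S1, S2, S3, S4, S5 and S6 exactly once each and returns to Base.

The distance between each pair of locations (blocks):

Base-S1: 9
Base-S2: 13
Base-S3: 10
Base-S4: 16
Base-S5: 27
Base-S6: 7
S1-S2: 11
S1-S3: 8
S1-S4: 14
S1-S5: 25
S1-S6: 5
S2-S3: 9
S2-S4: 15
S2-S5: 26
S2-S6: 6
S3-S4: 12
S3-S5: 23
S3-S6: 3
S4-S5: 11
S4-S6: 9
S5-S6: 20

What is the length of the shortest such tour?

Shortest round trip = 79 blocks.

With 6 stops there are 6!/2 = 360 distinct round trips (a route and its reverse cost the same).
Base-S1-S2-S3-S4-S5-S6-Base: 9+11+9+12+11+20+7 = 79
Base-S1-S2-S3-S4-S6-S5-Base: 9+11+9+12+9+20+27 = 97
Base-S1-S2-S3-S5-S4-S6-Base: 9+11+9+23+11+9+7 = 79
Base-S1-S2-S3-S5-S6-S4-Base: 9+11+9+23+20+9+16 = 97
Base-S1-S2-S3-S6-S4-S5-Base: 9+11+9+3+9+11+27 = 79
Base-S1-S2-S3-S6-S5-S4-Base: 9+11+9+3+20+11+16 = 79
Base-S1-S2-S4-S3-S5-S6-Base: 9+11+15+12+23+20+7 = 97
Base-S1-S2-S4-S3-S6-S5-Base: 9+11+15+12+3+20+27 = 97
… (352 more)
The minimum is 79.
One optimal route: Base → S1 → S2 → S3 → S4 → S5 → S6 → Base (or its reverse).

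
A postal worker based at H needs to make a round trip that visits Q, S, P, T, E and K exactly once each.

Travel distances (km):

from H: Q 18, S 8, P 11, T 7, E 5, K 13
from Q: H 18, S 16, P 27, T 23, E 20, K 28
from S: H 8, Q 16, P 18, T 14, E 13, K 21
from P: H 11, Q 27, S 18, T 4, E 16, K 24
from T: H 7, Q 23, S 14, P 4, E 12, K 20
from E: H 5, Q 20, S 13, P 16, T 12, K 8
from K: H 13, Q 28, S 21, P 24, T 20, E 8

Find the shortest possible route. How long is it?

With 6 stops there are 6!/2 = 360 distinct round trips (a route and its reverse cost the same).
H - Q - S - P - T - E - K - H: 18+16+18+4+12+8+13 = 89
H - Q - S - P - T - K - E - H: 18+16+18+4+20+8+5 = 89
H - Q - S - P - E - T - K - H: 18+16+18+16+12+20+13 = 113
H - Q - S - P - E - K - T - H: 18+16+18+16+8+20+7 = 103
H - Q - S - P - K - T - E - H: 18+16+18+24+20+12+5 = 113
H - Q - S - P - K - E - T - H: 18+16+18+24+8+12+7 = 103
H - Q - S - T - P - E - K - H: 18+16+14+4+16+8+13 = 89
H - Q - S - T - P - K - E - H: 18+16+14+4+24+8+5 = 89
… (352 more)
H - P - T - S - Q - E - K - H: 11+4+14+16+20+8+13 = 86  ← best
The minimum is 86.
One optimal route: H → P → T → S → Q → E → K → H (or its reverse).

Minimum total distance: 86 km.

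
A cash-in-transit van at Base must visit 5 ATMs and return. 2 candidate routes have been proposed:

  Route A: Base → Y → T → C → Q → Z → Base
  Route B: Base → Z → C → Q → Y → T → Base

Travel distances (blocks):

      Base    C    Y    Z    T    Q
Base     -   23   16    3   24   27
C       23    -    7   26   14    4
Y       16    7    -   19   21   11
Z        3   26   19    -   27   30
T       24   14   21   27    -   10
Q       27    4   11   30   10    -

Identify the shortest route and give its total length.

88 blocks — Route A is the shortest.

Route A: 16 + 21 + 14 + 4 + 30 + 3 = 88
Route B: 3 + 26 + 4 + 11 + 21 + 24 = 89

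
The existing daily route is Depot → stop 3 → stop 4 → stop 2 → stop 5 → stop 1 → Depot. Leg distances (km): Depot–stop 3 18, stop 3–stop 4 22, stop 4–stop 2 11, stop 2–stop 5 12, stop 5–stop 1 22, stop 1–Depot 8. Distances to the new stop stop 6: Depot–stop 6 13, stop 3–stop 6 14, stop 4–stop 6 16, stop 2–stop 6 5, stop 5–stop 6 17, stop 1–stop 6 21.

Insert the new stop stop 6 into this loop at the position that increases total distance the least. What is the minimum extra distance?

Insertion cost between consecutive stops i–j is d(i,stop 6) + d(stop 6,j) − d(i,j):
  between Depot and stop 3: 13 + 14 − 18 = 9
  between stop 3 and stop 4: 14 + 16 − 22 = 8
  between stop 4 and stop 2: 16 + 5 − 11 = 10
  between stop 2 and stop 5: 5 + 17 − 12 = 10
  between stop 5 and stop 1: 17 + 21 − 22 = 16
  between stop 1 and Depot: 21 + 13 − 8 = 26
Cheapest insertion is between stop 3 and stop 4, adding 8.
New total = 93 + 8 = 101.

Adding 8 km by placing stop 6 on the stop 3–stop 4 leg.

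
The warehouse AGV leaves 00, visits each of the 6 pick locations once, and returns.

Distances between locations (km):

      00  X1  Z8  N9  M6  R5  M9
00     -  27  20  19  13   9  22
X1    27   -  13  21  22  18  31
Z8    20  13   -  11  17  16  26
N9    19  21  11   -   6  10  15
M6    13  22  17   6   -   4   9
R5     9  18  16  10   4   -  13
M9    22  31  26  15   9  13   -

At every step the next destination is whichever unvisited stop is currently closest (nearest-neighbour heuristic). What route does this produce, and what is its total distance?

96 km along 00 → R5 → M6 → N9 → Z8 → X1 → M9 → 00.

From 00: distances to unvisited — R5=9, M6=13, N9=19, Z8=20, M9=22, X1=27. Nearest is R5 (9).
From R5: distances to unvisited — M6=4, N9=10, M9=13, Z8=16, X1=18. Nearest is M6 (4).
From M6: distances to unvisited — N9=6, M9=9, Z8=17, X1=22. Nearest is N9 (6).
From N9: distances to unvisited — Z8=11, M9=15, X1=21. Nearest is Z8 (11).
From Z8: distances to unvisited — X1=13, M9=26. Nearest is X1 (13).
From X1: distances to unvisited — M9=31. Nearest is M9 (31).
Return M9→00: 22.
Total = 9 + 4 + 6 + 11 + 13 + 31 + 22 = 96.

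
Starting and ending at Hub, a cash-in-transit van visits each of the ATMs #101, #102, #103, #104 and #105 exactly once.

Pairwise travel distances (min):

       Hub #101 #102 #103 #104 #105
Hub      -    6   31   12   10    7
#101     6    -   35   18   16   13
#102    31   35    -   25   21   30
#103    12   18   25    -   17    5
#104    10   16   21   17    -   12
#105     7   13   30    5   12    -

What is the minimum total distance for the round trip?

Hub→#101→#102→#103→#104→#105→Hub: 6+35+25+17+12+7 = 102
Hub→#101→#102→#103→#105→#104→Hub: 6+35+25+5+12+10 = 93
Hub→#101→#102→#104→#103→#105→Hub: 6+35+21+17+5+7 = 91
Hub→#101→#102→#104→#105→#103→Hub: 6+35+21+12+5+12 = 91
Hub→#101→#102→#105→#103→#104→Hub: 6+35+30+5+17+10 = 103
Hub→#101→#102→#105→#104→#103→Hub: 6+35+30+12+17+12 = 112
Hub→#101→#103→#102→#104→#105→Hub: 6+18+25+21+12+7 = 89
Hub→#101→#103→#102→#105→#104→Hub: 6+18+25+30+12+10 = 101
Hub→#101→#103→#104→#102→#105→Hub: 6+18+17+21+30+7 = 99
Hub→#101→#103→#104→#105→#102→Hub: 6+18+17+12+30+31 = 114
Hub→#101→#103→#105→#102→#104→Hub: 6+18+5+30+21+10 = 90
Hub→#101→#103→#105→#104→#102→Hub: 6+18+5+12+21+31 = 93
Hub→#101→#104→#102→#103→#105→Hub: 6+16+21+25+5+7 = 80
Hub→#101→#104→#102→#105→#103→Hub: 6+16+21+30+5+12 = 90
… (46 more)
The minimum is 80.
One optimal route: Hub → #101 → #104 → #102 → #103 → #105 → Hub (or its reverse).

80 min — the shortest possible round trip.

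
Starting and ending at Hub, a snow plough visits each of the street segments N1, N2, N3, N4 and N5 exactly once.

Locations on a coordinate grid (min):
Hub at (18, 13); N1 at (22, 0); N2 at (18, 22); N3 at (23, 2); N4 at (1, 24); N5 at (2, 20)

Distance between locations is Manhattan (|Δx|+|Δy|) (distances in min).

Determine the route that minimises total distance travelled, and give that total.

Hub→N1→N2→N3→N4→N5→Hub: 17+26+25+44+5+23 = 140
Hub→N1→N2→N3→N5→N4→Hub: 17+26+25+39+5+28 = 140
Hub→N1→N2→N4→N3→N5→Hub: 17+26+19+44+39+23 = 168
Hub→N1→N2→N4→N5→N3→Hub: 17+26+19+5+39+16 = 122
Hub→N1→N2→N5→N3→N4→Hub: 17+26+18+39+44+28 = 172
Hub→N1→N2→N5→N4→N3→Hub: 17+26+18+5+44+16 = 126
Hub→N1→N3→N2→N4→N5→Hub: 17+3+25+19+5+23 = 92
Hub→N1→N3→N2→N5→N4→Hub: 17+3+25+18+5+28 = 96
Hub→N1→N3→N4→N2→N5→Hub: 17+3+44+19+18+23 = 124
Hub→N1→N3→N4→N5→N2→Hub: 17+3+44+5+18+9 = 96
Hub→N1→N3→N5→N2→N4→Hub: 17+3+39+18+19+28 = 124
Hub→N1→N3→N5→N4→N2→Hub: 17+3+39+5+19+9 = 92
Hub→N1→N4→N2→N3→N5→Hub: 17+45+19+25+39+23 = 168
Hub→N1→N4→N2→N5→N3→Hub: 17+45+19+18+39+16 = 154
… (46 more)
The minimum is 92.
One optimal route: Hub → N1 → N3 → N2 → N4 → N5 → Hub (or its reverse).

Shortest round trip = 92 min.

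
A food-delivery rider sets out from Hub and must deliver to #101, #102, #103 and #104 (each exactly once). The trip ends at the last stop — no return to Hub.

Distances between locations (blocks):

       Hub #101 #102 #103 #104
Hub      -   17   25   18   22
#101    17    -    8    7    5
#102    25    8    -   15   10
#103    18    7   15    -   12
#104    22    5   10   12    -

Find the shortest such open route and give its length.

There are 4! = 24 possible orderings.
Hub - #101 - #102 - #103 - #104: 17+8+15+12 = 52
Hub - #101 - #102 - #104 - #103: 17+8+10+12 = 47
Hub - #101 - #103 - #102 - #104: 17+7+15+10 = 49
Hub - #101 - #103 - #104 - #102: 17+7+12+10 = 46
Hub - #101 - #104 - #102 - #103: 17+5+10+15 = 47
Hub - #101 - #104 - #103 - #102: 17+5+12+15 = 49
Hub - #102 - #101 - #103 - #104: 25+8+7+12 = 52
Hub - #102 - #101 - #104 - #103: 25+8+5+12 = 50
Hub - #102 - #103 - #101 - #104: 25+15+7+5 = 52
Hub - #102 - #103 - #104 - #101: 25+15+12+5 = 57
Hub - #102 - #104 - #101 - #103: 25+10+5+7 = 47
Hub - #102 - #104 - #103 - #101: 25+10+12+7 = 54
Hub - #103 - #101 - #102 - #104: 18+7+8+10 = 43
Hub - #103 - #101 - #104 - #102: 18+7+5+10 = 40
… (10 more)
The minimum is 40.
One shortest path: Hub → #103 → #101 → #104 → #102.

40 blocks — the minimum one-way total.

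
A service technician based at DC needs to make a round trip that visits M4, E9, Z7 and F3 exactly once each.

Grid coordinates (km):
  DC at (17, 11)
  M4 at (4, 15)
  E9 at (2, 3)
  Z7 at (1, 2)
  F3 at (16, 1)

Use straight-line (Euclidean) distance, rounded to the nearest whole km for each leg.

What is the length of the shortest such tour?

Shortest round trip = 52 km.

With 4 stops there are 4!/2 = 12 distinct round trips (a route and its reverse cost the same).
DC → M4 → E9 → Z7 → F3 → DC: 14+12+1+15+10 = 52
DC → M4 → E9 → F3 → Z7 → DC: 14+12+14+15+18 = 73
DC → M4 → Z7 → E9 → F3 → DC: 14+13+1+14+10 = 52
DC → M4 → Z7 → F3 → E9 → DC: 14+13+15+14+17 = 73
DC → M4 → F3 → E9 → Z7 → DC: 14+18+14+1+18 = 65
DC → M4 → F3 → Z7 → E9 → DC: 14+18+15+1+17 = 65
DC → E9 → M4 → Z7 → F3 → DC: 17+12+13+15+10 = 67
DC → E9 → M4 → F3 → Z7 → DC: 17+12+18+15+18 = 80
DC → E9 → Z7 → M4 → F3 → DC: 17+1+13+18+10 = 59
DC → E9 → F3 → M4 → Z7 → DC: 17+14+18+13+18 = 80
DC → Z7 → M4 → E9 → F3 → DC: 18+13+12+14+10 = 67
DC → Z7 → E9 → M4 → F3 → DC: 18+1+12+18+10 = 59
The minimum is 52.
One optimal route: DC → M4 → E9 → Z7 → F3 → DC (or its reverse).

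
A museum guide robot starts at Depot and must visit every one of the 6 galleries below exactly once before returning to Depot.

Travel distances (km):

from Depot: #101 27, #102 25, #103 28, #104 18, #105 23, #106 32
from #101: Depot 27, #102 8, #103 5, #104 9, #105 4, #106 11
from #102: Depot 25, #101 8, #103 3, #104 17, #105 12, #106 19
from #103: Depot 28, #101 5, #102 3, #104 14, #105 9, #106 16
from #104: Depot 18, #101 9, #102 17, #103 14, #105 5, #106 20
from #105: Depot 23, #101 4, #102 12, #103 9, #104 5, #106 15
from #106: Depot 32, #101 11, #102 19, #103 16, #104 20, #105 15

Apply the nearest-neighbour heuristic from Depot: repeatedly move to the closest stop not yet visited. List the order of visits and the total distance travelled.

86 km along Depot → #104 → #105 → #101 → #103 → #102 → #106 → Depot.

From Depot: distances to unvisited — #104=18, #105=23, #102=25, #101=27, #103=28, #106=32. Nearest is #104 (18).
From #104: distances to unvisited — #105=5, #101=9, #103=14, #102=17, #106=20. Nearest is #105 (5).
From #105: distances to unvisited — #101=4, #103=9, #102=12, #106=15. Nearest is #101 (4).
From #101: distances to unvisited — #103=5, #102=8, #106=11. Nearest is #103 (5).
From #103: distances to unvisited — #102=3, #106=16. Nearest is #102 (3).
From #102: distances to unvisited — #106=19. Nearest is #106 (19).
Return #106→Depot: 32.
Total = 18 + 5 + 4 + 5 + 3 + 19 + 32 = 86.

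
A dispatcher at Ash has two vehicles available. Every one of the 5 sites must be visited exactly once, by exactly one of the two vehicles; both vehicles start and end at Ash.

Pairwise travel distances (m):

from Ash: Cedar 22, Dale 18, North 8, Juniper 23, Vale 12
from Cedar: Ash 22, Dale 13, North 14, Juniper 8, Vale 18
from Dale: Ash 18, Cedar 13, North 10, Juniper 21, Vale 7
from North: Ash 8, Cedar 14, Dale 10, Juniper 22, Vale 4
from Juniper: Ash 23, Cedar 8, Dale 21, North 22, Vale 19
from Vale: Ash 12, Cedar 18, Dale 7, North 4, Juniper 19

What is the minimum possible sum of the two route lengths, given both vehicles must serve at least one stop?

Minimum combined distance: 79 m.

There are 2^4 − 1 = 15 ways to divide the 5 stops into two non-empty groups. For each, the best each vehicle can do is its own shortest tour through its group:
  {Cedar} + {Dale, North, Juniper, Vale}: 44 + 63 = 107
  {Dale} + {Cedar, North, Juniper, Vale}: 36 + 61 = 97
  {Cedar, Dale} + {North, Juniper, Vale}: 53 + 54 = 107
  {North} + {Cedar, Dale, Juniper, Vale}: 16 + 63 = 79
  {Cedar, North} + {Dale, Juniper, Vale}: 44 + 63 = 107
  {Dale, North} + {Cedar, Juniper, Vale}: 36 + 61 = 97
  … (15 splits in total)
Best: vehicle 1 Ash → North → Ash = 16; vehicle 2 Ash → Juniper → Cedar → Dale → Vale → Ash = 63; combined 79.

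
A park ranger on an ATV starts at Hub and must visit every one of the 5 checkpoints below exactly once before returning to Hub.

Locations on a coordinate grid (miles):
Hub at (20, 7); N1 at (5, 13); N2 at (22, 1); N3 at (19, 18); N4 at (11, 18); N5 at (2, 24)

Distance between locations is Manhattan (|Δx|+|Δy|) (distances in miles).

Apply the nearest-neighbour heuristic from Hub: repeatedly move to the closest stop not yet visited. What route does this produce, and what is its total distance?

At Hub the remaining stops are N2 8, N3 12, N4 20, N1 21, N5 35; go to N2.
At N2 the remaining stops are N3 20, N4 28, N1 29, N5 43; go to N3.
At N3 the remaining stops are N4 8, N1 19, N5 23; go to N4.
At N4 the remaining stops are N1 11, N5 15; go to N1.
At N1 the remaining stops are N5 14; go to N5.
Return N5→Hub: 35.
Total = 8 + 20 + 8 + 11 + 14 + 35 = 96.

96 miles along Hub → N2 → N3 → N4 → N1 → N5 → Hub.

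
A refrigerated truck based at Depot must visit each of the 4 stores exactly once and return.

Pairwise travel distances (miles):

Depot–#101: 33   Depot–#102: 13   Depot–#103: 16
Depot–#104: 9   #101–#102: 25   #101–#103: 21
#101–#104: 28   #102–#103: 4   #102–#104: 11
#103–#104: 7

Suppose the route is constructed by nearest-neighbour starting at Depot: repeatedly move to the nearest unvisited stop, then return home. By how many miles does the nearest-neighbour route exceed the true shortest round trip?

Depot: #104=9, #102=13, #103=16, #101=33 ⇒ #104
#104: #103=7, #102=11, #101=28 ⇒ #103
#103: #102=4, #101=21 ⇒ #102
#102: #101=25 ⇒ #101
NN route Depot → #104 → #103 → #102 → #101 → Depot costs 78.
Optimal: Depot → #102 → #101 → #103 → #104 → Depot costs 75 (by enumerating all 12 distinct tours).
Excess = 78 − 75 = 3.

3 miles longer than the optimal tour.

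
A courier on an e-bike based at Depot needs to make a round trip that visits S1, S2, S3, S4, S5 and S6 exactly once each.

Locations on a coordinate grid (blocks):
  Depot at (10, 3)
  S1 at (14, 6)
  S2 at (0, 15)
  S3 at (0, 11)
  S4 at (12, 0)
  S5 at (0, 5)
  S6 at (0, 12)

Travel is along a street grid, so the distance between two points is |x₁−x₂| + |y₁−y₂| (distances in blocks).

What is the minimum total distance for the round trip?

58 blocks — the shortest possible round trip.

There are 360 distinct closed tours to check (reversals are equivalent).
Depot→S1→S2→S3→S4→S5→S6→Depot: 7+23+4+23+17+7+19 = 100
Depot→S1→S2→S3→S4→S6→S5→Depot: 7+23+4+23+24+7+12 = 100
Depot→S1→S2→S3→S5→S4→S6→Depot: 7+23+4+6+17+24+19 = 100
Depot→S1→S2→S3→S5→S6→S4→Depot: 7+23+4+6+7+24+5 = 76
Depot→S1→S2→S3→S6→S4→S5→Depot: 7+23+4+1+24+17+12 = 88
Depot→S1→S2→S3→S6→S5→S4→Depot: 7+23+4+1+7+17+5 = 64
Depot→S1→S2→S4→S3→S5→S6→Depot: 7+23+27+23+6+7+19 = 112
Depot→S1→S2→S4→S3→S6→S5→Depot: 7+23+27+23+1+7+12 = 100
… (352 more)
Depot→S4→S1→S2→S6→S3→S5→Depot: 5+8+23+3+1+6+12 = 58  ← best
The minimum is 58.
One optimal route: Depot → S4 → S1 → S2 → S6 → S3 → S5 → Depot (or its reverse).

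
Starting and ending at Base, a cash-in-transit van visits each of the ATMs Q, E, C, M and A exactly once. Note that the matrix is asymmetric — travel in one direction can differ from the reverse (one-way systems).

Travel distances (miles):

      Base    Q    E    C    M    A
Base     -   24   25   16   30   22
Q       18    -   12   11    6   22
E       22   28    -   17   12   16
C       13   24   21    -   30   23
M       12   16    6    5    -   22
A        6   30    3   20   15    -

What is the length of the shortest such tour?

Minimum total distance: 74 miles.

Base→Q→E→C→M→A→Base: 24+12+17+30+22+6 = 111
Base→Q→E→C→A→M→Base: 24+12+17+23+15+12 = 103
Base→Q→E→M→C→A→Base: 24+12+12+5+23+6 = 82
Base→Q→E→M→A→C→Base: 24+12+12+22+20+13 = 103
Base→Q→E→A→C→M→Base: 24+12+16+20+30+12 = 114
Base→Q→E→A→M→C→Base: 24+12+16+15+5+13 = 85
Base→Q→C→E→M→A→Base: 24+11+21+12+22+6 = 96
Base→Q→C→E→A→M→Base: 24+11+21+16+15+12 = 99
Base→Q→C→M→E→A→Base: 24+11+30+6+16+6 = 93
Base→Q→C→M→A→E→Base: 24+11+30+22+3+22 = 112
Base→Q→C→A→E→M→Base: 24+11+23+3+12+12 = 85
Base→Q→C→A→M→E→Base: 24+11+23+15+6+22 = 101
Base→Q→M→E→C→A→Base: 24+6+6+17+23+6 = 82
Base→Q→M→E→A→C→Base: 24+6+6+16+20+13 = 85
… (106 more)
Base→C→Q→M→E→A→Base: 16+24+6+6+16+6 = 74  ← best
The minimum is 74.
One optimal route: Base → C → Q → M → E → A → Base.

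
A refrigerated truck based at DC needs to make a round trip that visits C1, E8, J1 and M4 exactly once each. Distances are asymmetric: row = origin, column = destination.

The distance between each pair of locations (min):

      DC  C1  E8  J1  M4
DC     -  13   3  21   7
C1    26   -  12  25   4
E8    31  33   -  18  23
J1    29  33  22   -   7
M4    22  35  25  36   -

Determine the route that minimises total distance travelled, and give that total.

DC→C1→E8→J1→M4→DC: 13+12+18+7+22 = 72
DC→C1→E8→M4→J1→DC: 13+12+23+36+29 = 113
DC→C1→J1→E8→M4→DC: 13+25+22+23+22 = 105
DC→C1→J1→M4→E8→DC: 13+25+7+25+31 = 101
DC→C1→M4→E8→J1→DC: 13+4+25+18+29 = 89
DC→C1→M4→J1→E8→DC: 13+4+36+22+31 = 106
DC→E8→C1→J1→M4→DC: 3+33+25+7+22 = 90
DC→E8→C1→M4→J1→DC: 3+33+4+36+29 = 105
DC→E8→J1→C1→M4→DC: 3+18+33+4+22 = 80
DC→E8→J1→M4→C1→DC: 3+18+7+35+26 = 89
DC→E8→M4→C1→J1→DC: 3+23+35+25+29 = 115
DC→E8→M4→J1→C1→DC: 3+23+36+33+26 = 121
DC→J1→C1→E8→M4→DC: 21+33+12+23+22 = 111
DC→J1→C1→M4→E8→DC: 21+33+4+25+31 = 114
… (10 more)
The minimum is 72.
One optimal route: DC → C1 → E8 → J1 → M4 → DC.

72 min — the shortest possible round trip.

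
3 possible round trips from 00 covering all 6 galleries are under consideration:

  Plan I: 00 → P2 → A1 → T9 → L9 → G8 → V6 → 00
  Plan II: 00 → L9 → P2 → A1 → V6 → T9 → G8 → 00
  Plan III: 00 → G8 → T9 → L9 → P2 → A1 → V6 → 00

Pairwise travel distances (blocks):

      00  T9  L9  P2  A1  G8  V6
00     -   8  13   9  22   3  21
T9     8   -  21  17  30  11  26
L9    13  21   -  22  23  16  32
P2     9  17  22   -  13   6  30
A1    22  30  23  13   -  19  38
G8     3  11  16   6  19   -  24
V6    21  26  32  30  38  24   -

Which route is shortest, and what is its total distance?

Plan I: 9 + 13 + 30 + 21 + 16 + 24 + 21 = 134
Plan II: 13 + 22 + 13 + 38 + 26 + 11 + 3 = 126
Plan III: 3 + 11 + 21 + 22 + 13 + 38 + 21 = 129

126 blocks — Plan II is the shortest.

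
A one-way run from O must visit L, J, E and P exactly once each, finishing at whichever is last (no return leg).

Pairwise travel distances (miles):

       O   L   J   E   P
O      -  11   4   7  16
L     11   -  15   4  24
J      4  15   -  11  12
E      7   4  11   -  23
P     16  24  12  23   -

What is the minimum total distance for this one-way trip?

There are 4! = 24 possible orderings.
O - L - J - E - P: 11+15+11+23 = 60
O - L - J - P - E: 11+15+12+23 = 61
O - L - E - J - P: 11+4+11+12 = 38
O - L - E - P - J: 11+4+23+12 = 50
O - L - P - J - E: 11+24+12+11 = 58
O - L - P - E - J: 11+24+23+11 = 69
O - J - L - E - P: 4+15+4+23 = 46
O - J - L - P - E: 4+15+24+23 = 66
O - J - E - L - P: 4+11+4+24 = 43
O - J - E - P - L: 4+11+23+24 = 62
O - J - P - L - E: 4+12+24+4 = 44
O - J - P - E - L: 4+12+23+4 = 43
O - E - L - J - P: 7+4+15+12 = 38
O - E - L - P - J: 7+4+24+12 = 47
… (10 more)
The minimum is 38.
One shortest path: O → L → E → J → P.

Minimum one-way distance = 38 miles.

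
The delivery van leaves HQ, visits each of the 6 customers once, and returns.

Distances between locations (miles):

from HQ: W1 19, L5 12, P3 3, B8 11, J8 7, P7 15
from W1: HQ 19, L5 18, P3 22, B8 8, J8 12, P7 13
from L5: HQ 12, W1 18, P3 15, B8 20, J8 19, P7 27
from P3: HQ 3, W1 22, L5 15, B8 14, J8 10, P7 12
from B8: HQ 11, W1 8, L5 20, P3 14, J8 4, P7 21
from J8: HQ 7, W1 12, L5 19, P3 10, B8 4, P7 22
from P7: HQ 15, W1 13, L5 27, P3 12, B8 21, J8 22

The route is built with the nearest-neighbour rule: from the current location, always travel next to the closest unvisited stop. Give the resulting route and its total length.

From HQ: distances to unvisited — P3=3, J8=7, B8=11, L5=12, P7=15, W1=19. Nearest is P3 (3).
From P3: distances to unvisited — J8=10, P7=12, B8=14, L5=15, W1=22. Nearest is J8 (10).
From J8: distances to unvisited — B8=4, W1=12, L5=19, P7=22. Nearest is B8 (4).
From B8: distances to unvisited — W1=8, L5=20, P7=21. Nearest is W1 (8).
From W1: distances to unvisited — P7=13, L5=18. Nearest is P7 (13).
From P7: distances to unvisited — L5=27. Nearest is L5 (27).
Return L5→HQ: 12.
Total = 3 + 10 + 4 + 8 + 13 + 27 + 12 = 77.

Nearest-neighbour total = 77 miles; route HQ → P3 → J8 → B8 → W1 → P7 → L5 → HQ.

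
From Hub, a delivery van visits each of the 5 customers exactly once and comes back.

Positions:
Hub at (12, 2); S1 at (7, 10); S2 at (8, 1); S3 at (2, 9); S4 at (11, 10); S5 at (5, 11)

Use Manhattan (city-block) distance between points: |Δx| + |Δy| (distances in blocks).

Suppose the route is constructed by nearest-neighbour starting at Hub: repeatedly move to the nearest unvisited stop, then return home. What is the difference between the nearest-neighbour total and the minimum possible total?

From Hub: S2=5, S4=9, S1=13, S5=16, S3=17 → choose S2 (5).
From S2: S1=10, S4=12, S5=13, S3=14 → choose S1 (10).
From S1: S5=3, S4=4, S3=6 → choose S5 (3).
From S5: S3=5, S4=7 → choose S3 (5).
From S3: S4=10 → choose S4 (10).
NN route Hub → S2 → S1 → S5 → S3 → S4 → Hub costs 42.
Optimal: Hub → S2 → S3 → S5 → S1 → S4 → Hub costs 40 (by enumerating all 60 distinct tours).
Excess = 42 − 40 = 2.

The nearest-neighbour route is 2 blocks longer than optimal.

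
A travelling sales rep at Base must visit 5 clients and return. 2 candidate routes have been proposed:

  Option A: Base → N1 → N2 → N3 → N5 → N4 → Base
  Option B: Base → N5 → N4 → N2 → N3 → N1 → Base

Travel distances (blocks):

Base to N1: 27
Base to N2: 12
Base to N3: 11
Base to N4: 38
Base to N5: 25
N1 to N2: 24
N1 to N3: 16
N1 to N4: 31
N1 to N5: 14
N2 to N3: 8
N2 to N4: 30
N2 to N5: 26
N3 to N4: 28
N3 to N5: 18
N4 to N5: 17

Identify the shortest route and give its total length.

Shortest is Option B, total 123 blocks.

Option A: 27 + 24 + 8 + 18 + 17 + 38 = 132
Option B: 25 + 17 + 30 + 8 + 16 + 27 = 123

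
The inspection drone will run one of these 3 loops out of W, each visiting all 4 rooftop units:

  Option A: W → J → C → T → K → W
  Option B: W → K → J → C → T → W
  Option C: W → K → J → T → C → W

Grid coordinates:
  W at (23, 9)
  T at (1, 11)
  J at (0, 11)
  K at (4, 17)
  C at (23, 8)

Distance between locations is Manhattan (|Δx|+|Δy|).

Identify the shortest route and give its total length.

Option A: 25 + 26 + 25 + 9 + 27 = 112
Option B: 27 + 10 + 26 + 25 + 24 = 112
Option C: 27 + 10 + 1 + 25 + 1 = 64

Shortest is Option C, total 64.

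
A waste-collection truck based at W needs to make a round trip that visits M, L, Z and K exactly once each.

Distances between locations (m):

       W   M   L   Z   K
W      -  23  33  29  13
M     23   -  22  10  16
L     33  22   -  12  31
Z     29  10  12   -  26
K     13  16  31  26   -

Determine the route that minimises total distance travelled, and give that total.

84 m — the shortest possible round trip.

W→M→L→Z→K→W: 23+22+12+26+13 = 96
W→M→L→K→Z→W: 23+22+31+26+29 = 131
W→M→Z→L→K→W: 23+10+12+31+13 = 89
W→M→Z→K→L→W: 23+10+26+31+33 = 123
W→M→K→L→Z→W: 23+16+31+12+29 = 111
W→M→K→Z→L→W: 23+16+26+12+33 = 110
W→L→M→Z→K→W: 33+22+10+26+13 = 104
W→L→M→K→Z→W: 33+22+16+26+29 = 126
W→L→Z→M→K→W: 33+12+10+16+13 = 84
W→L→K→M→Z→W: 33+31+16+10+29 = 119
W→Z→M→L→K→W: 29+10+22+31+13 = 105
W→Z→L→M→K→W: 29+12+22+16+13 = 92
The minimum is 84.
One optimal route: W → L → Z → M → K → W (or its reverse).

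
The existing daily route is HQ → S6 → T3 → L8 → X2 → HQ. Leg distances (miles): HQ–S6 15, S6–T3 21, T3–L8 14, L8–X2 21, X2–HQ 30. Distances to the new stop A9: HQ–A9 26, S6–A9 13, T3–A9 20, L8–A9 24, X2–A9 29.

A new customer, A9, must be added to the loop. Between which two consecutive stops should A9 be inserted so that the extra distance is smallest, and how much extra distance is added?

Insertion cost between consecutive stops i–j is d(i,A9) + d(A9,j) − d(i,j):
  between HQ and S6: 26 + 13 − 15 = 24
  between S6 and T3: 13 + 20 − 21 = 12
  between T3 and L8: 20 + 24 − 14 = 30
  between L8 and X2: 24 + 29 − 21 = 32
  between X2 and HQ: 29 + 26 − 30 = 25
Cheapest insertion is between S6 and T3, adding 12.
New total = 101 + 12 = 113.

+12 miles — insert A9 between S6 and T3.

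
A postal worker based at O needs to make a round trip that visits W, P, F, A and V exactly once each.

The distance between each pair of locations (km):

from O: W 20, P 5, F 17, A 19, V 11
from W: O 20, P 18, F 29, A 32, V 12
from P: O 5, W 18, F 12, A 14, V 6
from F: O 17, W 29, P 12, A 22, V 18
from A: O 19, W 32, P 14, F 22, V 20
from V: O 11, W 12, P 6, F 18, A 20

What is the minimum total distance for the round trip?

Shortest round trip = 91 km.

There are 60 distinct closed tours to check (reversals are equivalent).
O → W → P → F → A → V → O: 20+18+12+22+20+11 = 103
O → W → P → F → V → A → O: 20+18+12+18+20+19 = 107
O → W → P → A → F → V → O: 20+18+14+22+18+11 = 103
O → W → P → A → V → F → O: 20+18+14+20+18+17 = 107
O → W → P → V → F → A → O: 20+18+6+18+22+19 = 103
O → W → P → V → A → F → O: 20+18+6+20+22+17 = 103
O → W → F → P → A → V → O: 20+29+12+14+20+11 = 106
O → W → F → P → V → A → O: 20+29+12+6+20+19 = 106
O → W → F → A → P → V → O: 20+29+22+14+6+11 = 102
O → W → F → A → V → P → O: 20+29+22+20+6+5 = 102
O → W → F → V → P → A → O: 20+29+18+6+14+19 = 106
O → W → F → V → A → P → O: 20+29+18+20+14+5 = 106
O → W → A → P → F → V → O: 20+32+14+12+18+11 = 107
O → W → A → P → V → F → O: 20+32+14+6+18+17 = 107
… (46 more)
O → W → V → P → F → A → O: 20+12+6+12+22+19 = 91  ← best
The minimum is 91.
One optimal route: O → W → V → P → F → A → O (or its reverse).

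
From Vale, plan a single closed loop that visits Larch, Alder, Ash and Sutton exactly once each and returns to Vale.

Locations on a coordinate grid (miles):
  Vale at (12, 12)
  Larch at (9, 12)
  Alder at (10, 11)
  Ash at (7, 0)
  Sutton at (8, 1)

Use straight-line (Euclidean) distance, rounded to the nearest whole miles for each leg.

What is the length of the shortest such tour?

Minimum total distance: 28 miles.

There are 12 distinct closed tours to check (reversals are equivalent).
Vale - Larch - Alder - Ash - Sutton - Vale: 3+1+11+1+12 = 28
Vale - Larch - Alder - Sutton - Ash - Vale: 3+1+10+1+13 = 28
Vale - Larch - Ash - Alder - Sutton - Vale: 3+12+11+10+12 = 48
Vale - Larch - Ash - Sutton - Alder - Vale: 3+12+1+10+2 = 28
Vale - Larch - Sutton - Alder - Ash - Vale: 3+11+10+11+13 = 48
Vale - Larch - Sutton - Ash - Alder - Vale: 3+11+1+11+2 = 28
Vale - Alder - Larch - Ash - Sutton - Vale: 2+1+12+1+12 = 28
Vale - Alder - Larch - Sutton - Ash - Vale: 2+1+11+1+13 = 28
Vale - Alder - Ash - Larch - Sutton - Vale: 2+11+12+11+12 = 48
Vale - Alder - Sutton - Larch - Ash - Vale: 2+10+11+12+13 = 48
Vale - Ash - Larch - Alder - Sutton - Vale: 13+12+1+10+12 = 48
Vale - Ash - Alder - Larch - Sutton - Vale: 13+11+1+11+12 = 48
The minimum is 28.
One optimal route: Vale → Larch → Alder → Ash → Sutton → Vale (or its reverse).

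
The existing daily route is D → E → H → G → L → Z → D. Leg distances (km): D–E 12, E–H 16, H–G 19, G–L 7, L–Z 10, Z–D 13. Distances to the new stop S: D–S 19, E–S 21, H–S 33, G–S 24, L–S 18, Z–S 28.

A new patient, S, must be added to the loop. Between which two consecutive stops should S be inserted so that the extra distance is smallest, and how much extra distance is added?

+28 km — insert S between D and E.

Insertion cost between consecutive stops i–j is d(i,S) + d(S,j) − d(i,j):
  between D and E: 19 + 21 − 12 = 28
  between E and H: 21 + 33 − 16 = 38
  between H and G: 33 + 24 − 19 = 38
  between G and L: 24 + 18 − 7 = 35
  between L and Z: 18 + 28 − 10 = 36
  between Z and D: 28 + 19 − 13 = 34
Cheapest insertion is between D and E, adding 28.
New total = 77 + 28 = 105.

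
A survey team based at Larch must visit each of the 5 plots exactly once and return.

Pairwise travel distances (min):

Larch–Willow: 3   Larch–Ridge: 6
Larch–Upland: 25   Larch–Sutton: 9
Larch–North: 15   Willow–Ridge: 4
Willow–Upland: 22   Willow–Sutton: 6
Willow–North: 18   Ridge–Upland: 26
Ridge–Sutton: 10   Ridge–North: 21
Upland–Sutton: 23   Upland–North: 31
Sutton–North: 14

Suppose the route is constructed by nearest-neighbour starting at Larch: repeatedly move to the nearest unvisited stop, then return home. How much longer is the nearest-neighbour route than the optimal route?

3 min longer than the optimal tour.

From Larch: Willow=3, Ridge=6, Sutton=9, North=15, Upland=25 → choose Willow (3).
From Willow: Ridge=4, Sutton=6, North=18, Upland=22 → choose Ridge (4).
From Ridge: Sutton=10, North=21, Upland=26 → choose Sutton (10).
From Sutton: North=14, Upland=23 → choose North (14).
From North: Upland=31 → choose Upland (31).
NN route Larch → Willow → Ridge → Sutton → North → Upland → Larch costs 87.
Optimal: Larch → Ridge → Willow → Upland → Sutton → North → Larch costs 84 (by enumerating all 60 distinct tours).
Excess = 87 − 84 = 3.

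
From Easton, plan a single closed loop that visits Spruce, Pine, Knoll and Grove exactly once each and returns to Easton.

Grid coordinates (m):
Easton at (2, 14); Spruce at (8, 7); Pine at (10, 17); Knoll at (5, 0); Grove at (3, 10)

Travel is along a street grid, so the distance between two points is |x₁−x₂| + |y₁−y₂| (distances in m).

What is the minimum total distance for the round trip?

Minimum total distance: 50 m.

Easton - Spruce - Pine - Knoll - Grove - Easton: 13+12+22+12+5 = 64
Easton - Spruce - Pine - Grove - Knoll - Easton: 13+12+14+12+17 = 68
Easton - Spruce - Knoll - Pine - Grove - Easton: 13+10+22+14+5 = 64
Easton - Spruce - Knoll - Grove - Pine - Easton: 13+10+12+14+11 = 60
Easton - Spruce - Grove - Pine - Knoll - Easton: 13+8+14+22+17 = 74
Easton - Spruce - Grove - Knoll - Pine - Easton: 13+8+12+22+11 = 66
Easton - Pine - Spruce - Knoll - Grove - Easton: 11+12+10+12+5 = 50
Easton - Pine - Spruce - Grove - Knoll - Easton: 11+12+8+12+17 = 60
Easton - Pine - Knoll - Spruce - Grove - Easton: 11+22+10+8+5 = 56
Easton - Pine - Grove - Spruce - Knoll - Easton: 11+14+8+10+17 = 60
Easton - Knoll - Spruce - Pine - Grove - Easton: 17+10+12+14+5 = 58
Easton - Knoll - Pine - Spruce - Grove - Easton: 17+22+12+8+5 = 64
The minimum is 50.
One optimal route: Easton → Pine → Spruce → Knoll → Grove → Easton (or its reverse).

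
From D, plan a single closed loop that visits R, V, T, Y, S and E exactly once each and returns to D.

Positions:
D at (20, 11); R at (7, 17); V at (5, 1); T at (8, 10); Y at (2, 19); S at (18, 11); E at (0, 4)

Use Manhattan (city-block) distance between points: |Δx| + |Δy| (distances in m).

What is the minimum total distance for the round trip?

76 m — the shortest possible round trip.

With 6 stops there are 6!/2 = 360 distinct round trips (a route and its reverse cost the same).
D - R - V - T - Y - S - E - D: 19+18+12+15+24+25+27 = 140
D - R - V - T - Y - E - S - D: 19+18+12+15+17+25+2 = 108
D - R - V - T - S - Y - E - D: 19+18+12+11+24+17+27 = 128
D - R - V - T - S - E - Y - D: 19+18+12+11+25+17+26 = 128
D - R - V - T - E - Y - S - D: 19+18+12+14+17+24+2 = 106
D - R - V - T - E - S - Y - D: 19+18+12+14+25+24+26 = 138
D - R - V - Y - T - S - E - D: 19+18+21+15+11+25+27 = 136
D - R - V - Y - T - E - S - D: 19+18+21+15+14+25+2 = 114
… (352 more)
D - R - Y - E - V - T - S - D: 19+7+17+8+12+11+2 = 76  ← best
The minimum is 76.
One optimal route: D → R → Y → E → V → T → S → D (or its reverse).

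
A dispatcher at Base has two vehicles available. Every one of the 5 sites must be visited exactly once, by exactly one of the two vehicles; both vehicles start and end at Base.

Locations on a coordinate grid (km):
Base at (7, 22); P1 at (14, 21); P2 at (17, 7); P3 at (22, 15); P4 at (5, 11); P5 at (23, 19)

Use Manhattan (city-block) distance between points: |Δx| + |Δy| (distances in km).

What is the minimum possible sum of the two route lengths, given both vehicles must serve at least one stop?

82 km — the smallest possible combined total.

There are 2^4 − 1 = 15 ways to divide the 5 stops into two non-empty groups. For each, the best each vehicle can do is its own shortest tour through its group:
  {P1} + {P2, P3, P4, P5}: 16 + 66 = 82
  {P2} + {P1, P3, P4, P5}: 50 + 58 = 108
  {P1, P2} + {P3, P4, P5}: 50 + 58 = 108
  {P3} + {P1, P2, P4, P5}: 44 + 66 = 110
  {P1, P3} + {P2, P4, P5}: 44 + 66 = 110
  {P2, P3} + {P1, P4, P5}: 60 + 58 = 118
  … (15 splits in total)
Best: vehicle 1 Base → P1 → Base = 16; vehicle 2 Base → P4 → P2 → P3 → P5 → Base = 66; combined 82.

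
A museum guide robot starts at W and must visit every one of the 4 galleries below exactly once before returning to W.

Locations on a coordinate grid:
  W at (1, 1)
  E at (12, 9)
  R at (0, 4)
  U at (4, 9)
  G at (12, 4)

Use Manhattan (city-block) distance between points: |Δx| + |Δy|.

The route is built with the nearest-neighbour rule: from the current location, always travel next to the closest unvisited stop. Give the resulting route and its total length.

Total distance 40 via the nearest-neighbour route W → R → U → E → G → W.

At W the remaining stops are R 4, U 11, G 14, E 19; go to R.
At R the remaining stops are U 9, G 12, E 17; go to U.
At U the remaining stops are E 8, G 13; go to E.
At E the remaining stops are G 5; go to G.
Return G→W: 14.
Total = 4 + 9 + 8 + 5 + 14 = 40.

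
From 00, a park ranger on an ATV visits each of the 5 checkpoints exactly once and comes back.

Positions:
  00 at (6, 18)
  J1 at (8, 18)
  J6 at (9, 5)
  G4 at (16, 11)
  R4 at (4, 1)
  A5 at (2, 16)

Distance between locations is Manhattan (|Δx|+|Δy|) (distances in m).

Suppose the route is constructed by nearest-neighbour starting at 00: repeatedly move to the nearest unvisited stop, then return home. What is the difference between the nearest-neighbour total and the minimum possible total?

From 00: J1=2, A5=6, J6=16, G4=17, R4=19 → choose J1 (2).
From J1: A5=8, J6=14, G4=15, R4=21 → choose A5 (8).
From A5: R4=17, J6=18, G4=19 → choose R4 (17).
From R4: J6=9, G4=22 → choose J6 (9).
From J6: G4=13 → choose G4 (13).
NN route 00 → J1 → A5 → R4 → J6 → G4 → 00 costs 66.
Optimal: 00 → J1 → G4 → J6 → R4 → A5 → 00 costs 62 (by enumerating all 60 distinct tours).
Excess = 66 − 62 = 4.

The nearest-neighbour route is 4 m longer than optimal.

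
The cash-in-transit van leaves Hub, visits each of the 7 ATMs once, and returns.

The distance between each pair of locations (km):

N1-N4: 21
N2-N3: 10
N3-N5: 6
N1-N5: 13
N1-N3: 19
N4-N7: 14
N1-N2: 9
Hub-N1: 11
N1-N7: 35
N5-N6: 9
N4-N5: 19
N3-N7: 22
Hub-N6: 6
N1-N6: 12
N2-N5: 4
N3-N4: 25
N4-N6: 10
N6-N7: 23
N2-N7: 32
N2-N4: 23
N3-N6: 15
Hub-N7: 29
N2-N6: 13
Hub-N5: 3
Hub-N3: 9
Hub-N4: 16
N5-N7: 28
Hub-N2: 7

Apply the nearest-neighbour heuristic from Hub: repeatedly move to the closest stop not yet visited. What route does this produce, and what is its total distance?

At Hub the remaining stops are N5 3, N6 6, N2 7, N3 9, N1 11, N4 16, N7 29; go to N5.
At N5 the remaining stops are N2 4, N3 6, N6 9, N1 13, N4 19, N7 28; go to N2.
At N2 the remaining stops are N1 9, N3 10, N6 13, N4 23, N7 32; go to N1.
At N1 the remaining stops are N6 12, N3 19, N4 21, N7 35; go to N6.
At N6 the remaining stops are N4 10, N3 15, N7 23; go to N4.
At N4 the remaining stops are N7 14, N3 25; go to N7.
At N7 the remaining stops are N3 22; go to N3.
Return N3→Hub: 9.
Total = 3 + 4 + 9 + 12 + 10 + 14 + 22 + 9 = 83.

83 km along Hub → N5 → N2 → N1 → N6 → N4 → N7 → N3 → Hub.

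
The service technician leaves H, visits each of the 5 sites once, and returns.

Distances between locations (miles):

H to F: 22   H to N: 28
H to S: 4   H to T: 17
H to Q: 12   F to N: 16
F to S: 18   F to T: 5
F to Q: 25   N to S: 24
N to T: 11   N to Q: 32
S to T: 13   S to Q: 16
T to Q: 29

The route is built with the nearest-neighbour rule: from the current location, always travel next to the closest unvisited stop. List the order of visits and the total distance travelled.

From H: distances to unvisited — S=4, Q=12, T=17, F=22, N=28. Nearest is S (4).
From S: distances to unvisited — T=13, Q=16, F=18, N=24. Nearest is T (13).
From T: distances to unvisited — F=5, N=11, Q=29. Nearest is F (5).
From F: distances to unvisited — N=16, Q=25. Nearest is N (16).
From N: distances to unvisited — Q=32. Nearest is Q (32).
Return Q→H: 12.
Total = 4 + 13 + 5 + 16 + 32 + 12 = 82.

Nearest-neighbour total = 82 miles; route H → S → T → F → N → Q → H.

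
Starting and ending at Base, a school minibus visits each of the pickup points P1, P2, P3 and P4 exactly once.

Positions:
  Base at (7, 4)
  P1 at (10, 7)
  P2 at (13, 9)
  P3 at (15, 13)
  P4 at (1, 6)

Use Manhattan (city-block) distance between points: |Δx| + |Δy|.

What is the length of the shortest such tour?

There are 12 distinct closed tours to check (reversals are equivalent).
Base→P1→P2→P3→P4→Base: 6+5+6+21+8 = 46
Base→P1→P2→P4→P3→Base: 6+5+15+21+17 = 64
Base→P1→P3→P2→P4→Base: 6+11+6+15+8 = 46
Base→P1→P3→P4→P2→Base: 6+11+21+15+11 = 64
Base→P1→P4→P2→P3→Base: 6+10+15+6+17 = 54
Base→P1→P4→P3→P2→Base: 6+10+21+6+11 = 54
Base→P2→P1→P3→P4→Base: 11+5+11+21+8 = 56
Base→P2→P1→P4→P3→Base: 11+5+10+21+17 = 64
Base→P2→P3→P1→P4→Base: 11+6+11+10+8 = 46
Base→P2→P4→P1→P3→Base: 11+15+10+11+17 = 64
Base→P3→P1→P2→P4→Base: 17+11+5+15+8 = 56
Base→P3→P2→P1→P4→Base: 17+6+5+10+8 = 46
The minimum is 46.
One optimal route: Base → P1 → P2 → P3 → P4 → Base (or its reverse).

46 — the shortest possible round trip.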